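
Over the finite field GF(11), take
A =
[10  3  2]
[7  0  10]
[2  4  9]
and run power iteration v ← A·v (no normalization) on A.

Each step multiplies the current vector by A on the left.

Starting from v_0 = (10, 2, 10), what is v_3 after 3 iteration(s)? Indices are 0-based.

v_0 = (10, 2, 10).
v_1 = A·v_0 = (5, 5, 8).
v_2 = A·v_1 = (4, 5, 3).
v_3 = A·v_2 = (6, 3, 0).

v_3 = (6, 3, 0)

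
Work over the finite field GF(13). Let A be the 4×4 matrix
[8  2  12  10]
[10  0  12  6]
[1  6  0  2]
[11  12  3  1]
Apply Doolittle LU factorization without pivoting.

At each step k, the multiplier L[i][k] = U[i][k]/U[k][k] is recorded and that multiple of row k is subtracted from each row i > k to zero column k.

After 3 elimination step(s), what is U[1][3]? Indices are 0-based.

U[1][3] = 0

k=0: U[0][0]=8
  eliminate (1,0): mult=11, new row 1: (0, 4, 10, 0); set L[1][0]=11
  eliminate (2,0): mult=5, new row 2: (0, 9, 5, 4); set L[2][0]=5
  eliminate (3,0): mult=3, new row 3: (0, 6, 6, 10); set L[3][0]=3
k=1: U[1][1]=4
  eliminate (2,1): mult=12, new row 2: (0, 0, 2, 4); set L[2][1]=12
  eliminate (3,1): mult=8, new row 3: (0, 0, 4, 10); set L[3][1]=8
k=2: U[2][2]=2
  eliminate (3,2): mult=2, new row 3: (0, 0, 0, 2); set L[3][2]=2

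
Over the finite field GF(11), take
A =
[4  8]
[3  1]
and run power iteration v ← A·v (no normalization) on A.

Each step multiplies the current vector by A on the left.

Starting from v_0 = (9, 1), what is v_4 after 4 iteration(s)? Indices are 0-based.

v_4 = (4, 1)

v_0 = (9, 1).
v_1 = A·v_0 = (0, 6).
v_2 = A·v_1 = (4, 6).
v_3 = A·v_2 = (9, 7).
v_4 = A·v_3 = (4, 1).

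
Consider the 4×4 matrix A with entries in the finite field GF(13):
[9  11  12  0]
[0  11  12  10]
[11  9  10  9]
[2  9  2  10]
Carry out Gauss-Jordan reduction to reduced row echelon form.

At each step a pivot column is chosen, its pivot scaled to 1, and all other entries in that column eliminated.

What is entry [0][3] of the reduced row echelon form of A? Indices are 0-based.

[1] R0 /= 9  ⇒  (1, 7, 10, 0)
     R2 -= 11·R0  ⇒  (0, 10, 4, 9)
     R3 -= 2·R0  ⇒  (0, 8, 8, 10)
[2] R1 /= 11  ⇒  (0, 1, 7, 8)
     R0 -= 7·R1  ⇒  (1, 0, 0, 9)
     R2 -= 10·R1  ⇒  (0, 0, 12, 7)
     R3 -= 8·R1  ⇒  (0, 0, 4, 11)
[3] R2 /= 12  ⇒  (0, 0, 1, 6)
     R1 -= 7·R2  ⇒  (0, 1, 0, 5)
     R3 -= 4·R2  ⇒  (0, 0, 0, 0)
column 3 empty below row 3

M[0][3] = 9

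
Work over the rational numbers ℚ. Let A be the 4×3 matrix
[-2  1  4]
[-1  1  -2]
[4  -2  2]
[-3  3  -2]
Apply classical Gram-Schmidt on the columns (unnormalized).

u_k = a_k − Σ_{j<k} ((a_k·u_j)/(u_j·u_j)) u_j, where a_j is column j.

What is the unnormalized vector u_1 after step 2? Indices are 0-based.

Step 1: u_0 = a_0 = (-2, -1, 4, -3).
Step 2: u_1 = a_1 − (-2/3)·u_0 = (-1/3, 1/3, 2/3, 1).

u_1 = (-1/3, 1/3, 2/3, 1)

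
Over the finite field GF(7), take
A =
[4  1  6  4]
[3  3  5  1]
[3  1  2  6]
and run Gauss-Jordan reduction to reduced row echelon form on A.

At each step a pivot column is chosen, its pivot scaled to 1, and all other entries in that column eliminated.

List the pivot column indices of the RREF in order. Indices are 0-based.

pivot columns: 0, 1, 2

step 1: normalize row 0 (÷4) = (1, 2, 5, 1)
  row 1: subtract 3×row0 = (0, 4, 4, 5)
  row 2: subtract 3×row0 = (0, 2, 1, 3)
step 2: normalize row 1 (÷4) = (0, 1, 1, 3)
  row 0: subtract 2×row1 = (1, 0, 3, 2)
  row 2: subtract 2×row1 = (0, 0, 6, 4)
step 3: normalize row 2 (÷6) = (0, 0, 1, 3)
  row 0: subtract 3×row2 = (1, 0, 0, 0)
  row 1: subtract 1×row2 = (0, 1, 0, 0)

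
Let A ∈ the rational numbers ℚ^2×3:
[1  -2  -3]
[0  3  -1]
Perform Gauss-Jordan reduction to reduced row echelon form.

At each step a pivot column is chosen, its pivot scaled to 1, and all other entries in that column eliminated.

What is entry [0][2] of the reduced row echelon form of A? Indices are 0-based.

[1] R0 /= 1  ⇒  (1, -2, -3)
[2] R1 /= 3  ⇒  (0, 1, -1/3)
     R0 -= -2·R1  ⇒  (1, 0, -11/3)

M[0][2] = -11/3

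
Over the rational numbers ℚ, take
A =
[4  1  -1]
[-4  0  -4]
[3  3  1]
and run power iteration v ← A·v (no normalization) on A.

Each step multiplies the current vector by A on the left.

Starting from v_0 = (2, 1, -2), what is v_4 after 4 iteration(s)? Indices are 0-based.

v_0 = (2, 1, -2).
v_1 = A·v_0 = (11, 0, 7).
v_2 = A·v_1 = (37, -72, 40).
v_3 = A·v_2 = (36, -308, -65).
v_4 = A·v_3 = (-99, 116, -881).

v_4 = (-99, 116, -881)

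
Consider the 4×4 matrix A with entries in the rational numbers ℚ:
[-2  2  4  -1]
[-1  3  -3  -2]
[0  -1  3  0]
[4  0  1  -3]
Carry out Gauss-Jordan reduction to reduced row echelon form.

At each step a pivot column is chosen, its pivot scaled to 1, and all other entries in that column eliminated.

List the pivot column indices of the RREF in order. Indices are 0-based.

pivot columns: 0, 1, 2, 3

[1] R0 /= -2  ⇒  (1, -1, -2, 1/2)
     R1 -= -1·R0  ⇒  (0, 2, -5, -3/2)
     R3 -= 4·R0  ⇒  (0, 4, 9, -5)
[2] R1 /= 2  ⇒  (0, 1, -5/2, -3/4)
     R0 -= -1·R1  ⇒  (1, 0, -9/2, -1/4)
     R2 -= -1·R1  ⇒  (0, 0, 1/2, -3/4)
     R3 -= 4·R1  ⇒  (0, 0, 19, -2)
[3] R2 /= 1/2  ⇒  (0, 0, 1, -3/2)
     R0 -= -9/2·R2  ⇒  (1, 0, 0, -7)
     R1 -= -5/2·R2  ⇒  (0, 1, 0, -9/2)
     R3 -= 19·R2  ⇒  (0, 0, 0, 53/2)
[4] R3 /= 53/2  ⇒  (0, 0, 0, 1)
     R0 -= -7·R3  ⇒  (1, 0, 0, 0)
     R1 -= -9/2·R3  ⇒  (0, 1, 0, 0)
     R2 -= -3/2·R3  ⇒  (0, 0, 1, 0)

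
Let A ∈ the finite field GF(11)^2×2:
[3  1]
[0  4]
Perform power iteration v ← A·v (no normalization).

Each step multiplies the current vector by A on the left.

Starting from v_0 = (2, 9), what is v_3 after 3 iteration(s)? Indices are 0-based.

v_0 = (2, 9).
v_1 = A·v_0 = (4, 3).
v_2 = A·v_1 = (4, 1).
v_3 = A·v_2 = (2, 4).

v_3 = (2, 4)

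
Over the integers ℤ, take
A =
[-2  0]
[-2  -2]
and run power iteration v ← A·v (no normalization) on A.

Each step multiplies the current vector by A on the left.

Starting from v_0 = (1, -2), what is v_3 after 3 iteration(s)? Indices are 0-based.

v_0 = (1, -2).
v_1 = A·v_0 = (-2, 2).
v_2 = A·v_1 = (4, 0).
v_3 = A·v_2 = (-8, -8).

v_3 = (-8, -8)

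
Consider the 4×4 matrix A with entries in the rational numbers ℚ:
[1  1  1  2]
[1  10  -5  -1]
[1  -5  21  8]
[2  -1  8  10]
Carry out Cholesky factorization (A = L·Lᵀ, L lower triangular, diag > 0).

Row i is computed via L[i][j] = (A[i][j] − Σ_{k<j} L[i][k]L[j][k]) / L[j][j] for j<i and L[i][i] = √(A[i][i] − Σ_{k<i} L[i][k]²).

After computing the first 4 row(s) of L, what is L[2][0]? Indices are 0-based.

L[2][0] = 1

Step 1: L[0][0] = √(1) = 1.
  L[1][0] = (1) / L[0][0] = 1.
Step 2: L[1][1] = √(9) = 3.
  L[2][0] = (1) / L[0][0] = 1.
  L[2][1] = (-6) / L[1][1] = -2.
Step 3: L[2][2] = √(16) = 4.
  L[3][0] = (2) / L[0][0] = 2.
  L[3][1] = (-3) / L[1][1] = -1.
  L[3][2] = (4) / L[2][2] = 1.
Step 4: L[3][3] = √(4) = 2.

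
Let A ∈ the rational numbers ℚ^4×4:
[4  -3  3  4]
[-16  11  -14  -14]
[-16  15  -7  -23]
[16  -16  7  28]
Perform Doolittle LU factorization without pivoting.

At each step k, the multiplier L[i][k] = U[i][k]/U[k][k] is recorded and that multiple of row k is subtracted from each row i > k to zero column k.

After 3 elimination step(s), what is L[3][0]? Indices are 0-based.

L[3][0] = 4

k=0: U[0][0]=4
  eliminate (1,0): mult=-4, new row 1: (0, -1, -2, 2); set L[1][0]=-4
  eliminate (2,0): mult=-4, new row 2: (0, 3, 5, -7); set L[2][0]=-4
  eliminate (3,0): mult=4, new row 3: (0, -4, -5, 12); set L[3][0]=4
k=1: U[1][1]=-1
  eliminate (2,1): mult=-3, new row 2: (0, 0, -1, -1); set L[2][1]=-3
  eliminate (3,1): mult=4, new row 3: (0, 0, 3, 4); set L[3][1]=4
k=2: U[2][2]=-1
  eliminate (3,2): mult=-3, new row 3: (0, 0, 0, 1); set L[3][2]=-3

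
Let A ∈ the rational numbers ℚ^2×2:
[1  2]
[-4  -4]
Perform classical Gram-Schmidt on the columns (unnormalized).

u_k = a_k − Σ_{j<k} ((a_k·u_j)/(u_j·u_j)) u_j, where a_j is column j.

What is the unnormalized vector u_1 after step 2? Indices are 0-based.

u_1 = (16/17, 4/17)

Step 1: u_0 = a_0 = (1, -4).
Step 2: u_1 = a_1 − (18/17)·u_0 = (16/17, 4/17).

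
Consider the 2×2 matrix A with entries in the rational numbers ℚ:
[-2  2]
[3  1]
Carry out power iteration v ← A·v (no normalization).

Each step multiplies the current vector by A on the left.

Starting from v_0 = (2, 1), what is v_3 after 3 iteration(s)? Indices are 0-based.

v_0 = (2, 1).
v_1 = A·v_0 = (-2, 7).
v_2 = A·v_1 = (18, 1).
v_3 = A·v_2 = (-34, 55).

v_3 = (-34, 55)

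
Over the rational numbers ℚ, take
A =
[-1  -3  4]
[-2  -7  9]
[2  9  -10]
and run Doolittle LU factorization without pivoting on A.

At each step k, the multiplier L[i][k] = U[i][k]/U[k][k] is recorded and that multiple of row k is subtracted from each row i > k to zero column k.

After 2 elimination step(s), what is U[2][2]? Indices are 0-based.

U[2][2] = 1

k=0: U[0][0]=-1
  eliminate (1,0): mult=2, new row 1: (0, -1, 1); set L[1][0]=2
  eliminate (2,0): mult=-2, new row 2: (0, 3, -2); set L[2][0]=-2
k=1: U[1][1]=-1
  eliminate (2,1): mult=-3, new row 2: (0, 0, 1); set L[2][1]=-3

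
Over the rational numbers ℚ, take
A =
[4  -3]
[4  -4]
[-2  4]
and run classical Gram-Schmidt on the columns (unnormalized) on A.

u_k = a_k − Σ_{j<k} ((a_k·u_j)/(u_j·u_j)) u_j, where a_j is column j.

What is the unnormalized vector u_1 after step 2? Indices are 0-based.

u_1 = (1, 0, 2)

Step 1: u_0 = a_0 = (4, 4, -2).
Step 2: u_1 = a_1 − (-1)·u_0 = (1, 0, 2).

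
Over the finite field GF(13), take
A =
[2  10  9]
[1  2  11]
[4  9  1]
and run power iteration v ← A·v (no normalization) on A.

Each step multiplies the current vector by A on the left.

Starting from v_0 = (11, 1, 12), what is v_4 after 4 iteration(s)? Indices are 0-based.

v_0 = (11, 1, 12).
v_1 = A·v_0 = (10, 2, 0).
v_2 = A·v_1 = (1, 1, 6).
v_3 = A·v_2 = (1, 4, 6).
v_4 = A·v_3 = (5, 10, 7).

v_4 = (5, 10, 7)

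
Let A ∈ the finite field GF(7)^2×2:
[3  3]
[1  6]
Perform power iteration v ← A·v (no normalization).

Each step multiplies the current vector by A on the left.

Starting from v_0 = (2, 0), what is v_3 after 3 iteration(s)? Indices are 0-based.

v_3 = (0, 6)

v_0 = (2, 0).
v_1 = A·v_0 = (6, 2).
v_2 = A·v_1 = (3, 4).
v_3 = A·v_2 = (0, 6).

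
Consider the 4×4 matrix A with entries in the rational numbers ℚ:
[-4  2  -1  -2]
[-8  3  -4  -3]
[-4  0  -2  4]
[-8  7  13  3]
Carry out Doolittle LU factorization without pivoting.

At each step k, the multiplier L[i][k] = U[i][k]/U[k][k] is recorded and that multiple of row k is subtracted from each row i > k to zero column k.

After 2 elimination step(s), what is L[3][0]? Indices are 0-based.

L[3][0] = 2

Step 1: pivot at (0,0) is -4.
  row1 ← row1 − (2)·row0  ⇒  L[1][0]=2, U row1=(0, -1, -2, 1)
  row2 ← row2 − (1)·row0  ⇒  L[2][0]=1, U row2=(0, -2, -1, 6)
  row3 ← row3 − (2)·row0  ⇒  L[3][0]=2, U row3=(0, 3, 15, 7)
Step 2: pivot at (1,1) is -1.
  row2 ← row2 − (2)·row1  ⇒  L[2][1]=2, U row2=(0, 0, 3, 4)
  row3 ← row3 − (-3)·row1  ⇒  L[3][1]=-3, U row3=(0, 0, 9, 10)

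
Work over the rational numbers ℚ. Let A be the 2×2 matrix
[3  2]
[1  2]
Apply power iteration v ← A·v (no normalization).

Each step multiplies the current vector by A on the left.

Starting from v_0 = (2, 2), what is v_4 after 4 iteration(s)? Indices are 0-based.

v_0 = (2, 2).
v_1 = A·v_0 = (10, 6).
v_2 = A·v_1 = (42, 22).
v_3 = A·v_2 = (170, 86).
v_4 = A·v_3 = (682, 342).

v_4 = (682, 342)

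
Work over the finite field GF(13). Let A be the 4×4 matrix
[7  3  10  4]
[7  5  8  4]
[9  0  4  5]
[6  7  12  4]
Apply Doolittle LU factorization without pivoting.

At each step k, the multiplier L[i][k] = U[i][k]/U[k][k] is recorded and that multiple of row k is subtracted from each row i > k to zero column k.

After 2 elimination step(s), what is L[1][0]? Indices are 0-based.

L[1][0] = 1

Step 1: pivot at (0,0) is 7.
  row1 ← row1 − (1)·row0  ⇒  L[1][0]=1, U row1=(0, 2, 11, 0)
  row2 ← row2 − (5)·row0  ⇒  L[2][0]=5, U row2=(0, 11, 6, 11)
  row3 ← row3 − (12)·row0  ⇒  L[3][0]=12, U row3=(0, 10, 9, 8)
Step 2: pivot at (1,1) is 2.
  row2 ← row2 − (12)·row1  ⇒  L[2][1]=12, U row2=(0, 0, 4, 11)
  row3 ← row3 − (5)·row1  ⇒  L[3][1]=5, U row3=(0, 0, 6, 8)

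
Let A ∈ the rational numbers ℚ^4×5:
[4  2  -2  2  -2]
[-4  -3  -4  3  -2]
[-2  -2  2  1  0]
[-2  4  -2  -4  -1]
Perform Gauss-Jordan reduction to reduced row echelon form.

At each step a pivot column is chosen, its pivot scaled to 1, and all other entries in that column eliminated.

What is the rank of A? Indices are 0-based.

rank = 4

pivot(0,0)=4: scale R0 → (1, 1/2, -1/2, 1/2, -1/2)
  clear (1,0): R1 −= (-4)R0 → (0, -1, -6, 5, -4)
  clear (2,0): R2 −= (-2)R0 → (0, -1, 1, 2, -1)
  clear (3,0): R3 −= (-2)R0 → (0, 5, -3, -3, -2)
pivot(1,1)=-1: scale R1 → (0, 1, 6, -5, 4)
  clear (0,1): R0 −= (1/2)R1 → (1, 0, -7/2, 3, -5/2)
  clear (2,1): R2 −= (-1)R1 → (0, 0, 7, -3, 3)
  clear (3,1): R3 −= (5)R1 → (0, 0, -33, 22, -22)
pivot(2,2)=7: scale R2 → (0, 0, 1, -3/7, 3/7)
  clear (0,2): R0 −= (-7/2)R2 → (1, 0, 0, 3/2, -1)
  clear (1,2): R1 −= (6)R2 → (0, 1, 0, -17/7, 10/7)
  clear (3,2): R3 −= (-33)R2 → (0, 0, 0, 55/7, -55/7)
pivot(3,3)=55/7: scale R3 → (0, 0, 0, 1, -1)
  clear (0,3): R0 −= (3/2)R3 → (1, 0, 0, 0, 1/2)
  clear (1,3): R1 −= (-17/7)R3 → (0, 1, 0, 0, -1)
  clear (2,3): R2 −= (-3/7)R3 → (0, 0, 1, 0, 0)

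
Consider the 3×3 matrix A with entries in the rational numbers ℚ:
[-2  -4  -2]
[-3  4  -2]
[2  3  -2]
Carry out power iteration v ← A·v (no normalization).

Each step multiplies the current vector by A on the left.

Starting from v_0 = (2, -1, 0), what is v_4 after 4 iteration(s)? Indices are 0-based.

v_0 = (2, -1, 0).
v_1 = A·v_0 = (0, -10, 1).
v_2 = A·v_1 = (38, -42, -32).
v_3 = A·v_2 = (156, -218, 14).
v_4 = A·v_3 = (532, -1368, -370).

v_4 = (532, -1368, -370)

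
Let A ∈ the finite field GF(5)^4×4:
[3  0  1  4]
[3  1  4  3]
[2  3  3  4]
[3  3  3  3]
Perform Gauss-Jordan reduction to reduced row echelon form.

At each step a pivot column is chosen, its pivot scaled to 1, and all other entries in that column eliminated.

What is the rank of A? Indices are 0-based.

rank = 4

step 1: normalize row 0 (÷3) = (1, 0, 2, 3)
  row 1: subtract 3×row0 = (0, 1, 3, 4)
  row 2: subtract 2×row0 = (0, 3, 4, 3)
  row 3: subtract 3×row0 = (0, 3, 2, 4)
step 2: normalize row 1 (÷1) = (0, 1, 3, 4)
  row 2: subtract 3×row1 = (0, 0, 0, 1)
  row 3: subtract 3×row1 = (0, 0, 3, 2)
step 3: exchange rows 2,3
step 3: normalize row 2 (÷3) = (0, 0, 1, 4)
  row 0: subtract 2×row2 = (1, 0, 0, 0)
  row 1: subtract 3×row2 = (0, 1, 0, 2)
step 4: normalize row 3 (÷1) = (0, 0, 0, 1)
  row 1: subtract 2×row3 = (0, 1, 0, 0)
  row 2: subtract 4×row3 = (0, 0, 1, 0)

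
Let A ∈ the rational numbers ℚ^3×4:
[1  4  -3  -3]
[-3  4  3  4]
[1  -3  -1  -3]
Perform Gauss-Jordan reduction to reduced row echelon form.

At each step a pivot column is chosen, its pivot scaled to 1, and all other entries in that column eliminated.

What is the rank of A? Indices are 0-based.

pivot(0,0)=1: scale R0 → (1, 4, -3, -3)
  clear (1,0): R1 −= (-3)R0 → (0, 16, -6, -5)
  clear (2,0): R2 −= (1)R0 → (0, -7, 2, 0)
pivot(1,1)=16: scale R1 → (0, 1, -3/8, -5/16)
  clear (0,1): R0 −= (4)R1 → (1, 0, -3/2, -7/4)
  clear (2,1): R2 −= (-7)R1 → (0, 0, -5/8, -35/16)
pivot(2,2)=-5/8: scale R2 → (0, 0, 1, 7/2)
  clear (0,2): R0 −= (-3/2)R2 → (1, 0, 0, 7/2)
  clear (1,2): R1 −= (-3/8)R2 → (0, 1, 0, 1)

rank = 3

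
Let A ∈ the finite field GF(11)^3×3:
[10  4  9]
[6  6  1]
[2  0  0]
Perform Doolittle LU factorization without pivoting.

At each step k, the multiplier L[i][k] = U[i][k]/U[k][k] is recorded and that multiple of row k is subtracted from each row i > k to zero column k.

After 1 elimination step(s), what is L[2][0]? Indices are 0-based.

L[2][0] = 9

[col 0] pivot 10
  R1 -= 5*R0 → (0, 8, 0)  (L[1][0] := 5)
  R2 -= 9*R0 → (0, 8, 7)  (L[2][0] := 9)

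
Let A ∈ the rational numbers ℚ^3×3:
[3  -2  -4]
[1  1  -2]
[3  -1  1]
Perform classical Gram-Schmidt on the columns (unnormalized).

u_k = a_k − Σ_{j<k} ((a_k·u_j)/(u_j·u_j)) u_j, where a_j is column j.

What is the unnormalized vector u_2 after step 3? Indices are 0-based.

u_2 = (-54/25, -81/50, 27/10)

Step 1: u_0 = a_0 = (3, 1, 3).
Step 2: u_1 = a_1 − (-8/19)·u_0 = (-14/19, 27/19, 5/19).
Step 3: u_2 = a_2 − (-11/19)·u_0 − (7/50)·u_1 = (-54/25, -81/50, 27/10).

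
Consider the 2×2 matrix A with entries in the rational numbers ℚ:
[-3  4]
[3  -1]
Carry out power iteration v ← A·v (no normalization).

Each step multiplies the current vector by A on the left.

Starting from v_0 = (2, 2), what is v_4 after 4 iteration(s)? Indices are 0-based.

v_4 = (178, -94)

v_0 = (2, 2).
v_1 = A·v_0 = (2, 4).
v_2 = A·v_1 = (10, 2).
v_3 = A·v_2 = (-22, 28).
v_4 = A·v_3 = (178, -94).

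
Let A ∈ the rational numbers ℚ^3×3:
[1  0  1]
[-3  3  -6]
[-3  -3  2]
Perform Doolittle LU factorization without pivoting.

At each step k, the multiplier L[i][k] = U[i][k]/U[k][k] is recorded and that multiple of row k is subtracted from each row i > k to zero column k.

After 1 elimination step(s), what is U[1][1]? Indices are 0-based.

k=0: U[0][0]=1
  eliminate (1,0): mult=-3, new row 1: (0, 3, -3); set L[1][0]=-3
  eliminate (2,0): mult=-3, new row 2: (0, -3, 5); set L[2][0]=-3

U[1][1] = 3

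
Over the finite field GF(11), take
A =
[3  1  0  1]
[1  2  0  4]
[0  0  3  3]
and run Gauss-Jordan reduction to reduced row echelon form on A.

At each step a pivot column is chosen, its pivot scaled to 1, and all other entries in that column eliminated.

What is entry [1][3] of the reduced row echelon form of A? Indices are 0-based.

M[1][3] = 0

[1] R0 /= 3  ⇒  (1, 4, 0, 4)
     R1 -= 1·R0  ⇒  (0, 9, 0, 0)
[2] R1 /= 9  ⇒  (0, 1, 0, 0)
     R0 -= 4·R1  ⇒  (1, 0, 0, 4)
[3] R2 /= 3  ⇒  (0, 0, 1, 1)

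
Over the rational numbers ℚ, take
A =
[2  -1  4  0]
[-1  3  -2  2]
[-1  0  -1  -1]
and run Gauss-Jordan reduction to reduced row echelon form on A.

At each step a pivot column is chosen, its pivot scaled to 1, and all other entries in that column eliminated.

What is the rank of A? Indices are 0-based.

rank = 3

pivot(0,0)=2: scale R0 → (1, -1/2, 2, 0)
  clear (1,0): R1 −= (-1)R0 → (0, 5/2, 0, 2)
  clear (2,0): R2 −= (-1)R0 → (0, -1/2, 1, -1)
pivot(1,1)=5/2: scale R1 → (0, 1, 0, 4/5)
  clear (0,1): R0 −= (-1/2)R1 → (1, 0, 2, 2/5)
  clear (2,1): R2 −= (-1/2)R1 → (0, 0, 1, -3/5)
pivot(2,2)=1: scale R2 → (0, 0, 1, -3/5)
  clear (0,2): R0 −= (2)R2 → (1, 0, 0, 8/5)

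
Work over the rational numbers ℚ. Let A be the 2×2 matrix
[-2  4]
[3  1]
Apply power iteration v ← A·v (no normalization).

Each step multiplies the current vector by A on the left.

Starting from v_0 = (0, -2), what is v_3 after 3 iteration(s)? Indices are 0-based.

v_3 = (-120, -2)

v_0 = (0, -2).
v_1 = A·v_0 = (-8, -2).
v_2 = A·v_1 = (8, -26).
v_3 = A·v_2 = (-120, -2).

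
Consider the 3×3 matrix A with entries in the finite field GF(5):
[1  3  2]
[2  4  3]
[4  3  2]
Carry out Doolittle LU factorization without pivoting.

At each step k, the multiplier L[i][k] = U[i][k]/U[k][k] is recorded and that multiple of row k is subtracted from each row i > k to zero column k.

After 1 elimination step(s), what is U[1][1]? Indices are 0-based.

U[1][1] = 3

k=0: U[0][0]=1
  eliminate (1,0): mult=2, new row 1: (0, 3, 4); set L[1][0]=2
  eliminate (2,0): mult=4, new row 2: (0, 1, 4); set L[2][0]=4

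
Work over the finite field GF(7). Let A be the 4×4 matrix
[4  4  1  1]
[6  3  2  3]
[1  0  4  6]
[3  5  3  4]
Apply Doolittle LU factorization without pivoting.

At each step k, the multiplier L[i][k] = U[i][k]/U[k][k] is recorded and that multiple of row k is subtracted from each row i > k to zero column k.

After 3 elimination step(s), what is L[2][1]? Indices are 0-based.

k=0: U[0][0]=4
  eliminate (1,0): mult=5, new row 1: (0, 4, 4, 5); set L[1][0]=5
  eliminate (2,0): mult=2, new row 2: (0, 6, 2, 4); set L[2][0]=2
  eliminate (3,0): mult=6, new row 3: (0, 2, 4, 5); set L[3][0]=6
k=1: U[1][1]=4
  eliminate (2,1): mult=5, new row 2: (0, 0, 3, 0); set L[2][1]=5
  eliminate (3,1): mult=4, new row 3: (0, 0, 2, 6); set L[3][1]=4
k=2: U[2][2]=3
  eliminate (3,2): mult=3, new row 3: (0, 0, 0, 6); set L[3][2]=3

L[2][1] = 5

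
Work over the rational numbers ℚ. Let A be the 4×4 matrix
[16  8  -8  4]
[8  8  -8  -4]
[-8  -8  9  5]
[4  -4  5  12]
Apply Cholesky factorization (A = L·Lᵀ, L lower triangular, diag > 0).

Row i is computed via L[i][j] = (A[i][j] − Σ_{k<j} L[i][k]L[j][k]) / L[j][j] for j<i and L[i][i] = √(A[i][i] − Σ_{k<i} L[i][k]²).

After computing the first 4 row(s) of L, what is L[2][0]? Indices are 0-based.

L[2][0] = -2

Step 1: L[0][0] = √(16) = 4.
  L[1][0] = (8) / L[0][0] = 2.
Step 2: L[1][1] = √(4) = 2.
  L[2][0] = (-8) / L[0][0] = -2.
  L[2][1] = (-4) / L[1][1] = -2.
Step 3: L[2][2] = √(1) = 1.
  L[3][0] = (4) / L[0][0] = 1.
  L[3][1] = (-6) / L[1][1] = -3.
  L[3][2] = (1) / L[2][2] = 1.
Step 4: L[3][3] = √(1) = 1.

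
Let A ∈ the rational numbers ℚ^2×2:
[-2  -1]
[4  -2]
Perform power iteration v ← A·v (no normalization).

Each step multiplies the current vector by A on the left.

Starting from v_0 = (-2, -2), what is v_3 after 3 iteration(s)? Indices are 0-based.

v_0 = (-2, -2).
v_1 = A·v_0 = (6, -4).
v_2 = A·v_1 = (-8, 32).
v_3 = A·v_2 = (-16, -96).

v_3 = (-16, -96)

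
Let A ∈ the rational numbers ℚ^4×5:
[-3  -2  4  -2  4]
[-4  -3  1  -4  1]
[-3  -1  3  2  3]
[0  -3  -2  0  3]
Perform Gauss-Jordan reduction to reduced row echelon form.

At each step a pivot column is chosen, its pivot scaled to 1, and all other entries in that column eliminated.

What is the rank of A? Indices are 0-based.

rank = 4

step 1: normalize row 0 (÷-3) = (1, 2/3, -4/3, 2/3, -4/3)
  row 1: subtract -4×row0 = (0, -1/3, -13/3, -4/3, -13/3)
  row 2: subtract -3×row0 = (0, 1, -1, 4, -1)
step 2: normalize row 1 (÷-1/3) = (0, 1, 13, 4, 13)
  row 0: subtract 2/3×row1 = (1, 0, -10, -2, -10)
  row 2: subtract 1×row1 = (0, 0, -14, 0, -14)
  row 3: subtract -3×row1 = (0, 0, 37, 12, 42)
step 3: normalize row 2 (÷-14) = (0, 0, 1, 0, 1)
  row 0: subtract -10×row2 = (1, 0, 0, -2, 0)
  row 1: subtract 13×row2 = (0, 1, 0, 4, 0)
  row 3: subtract 37×row2 = (0, 0, 0, 12, 5)
step 4: normalize row 3 (÷12) = (0, 0, 0, 1, 5/12)
  row 0: subtract -2×row3 = (1, 0, 0, 0, 5/6)
  row 1: subtract 4×row3 = (0, 1, 0, 0, -5/3)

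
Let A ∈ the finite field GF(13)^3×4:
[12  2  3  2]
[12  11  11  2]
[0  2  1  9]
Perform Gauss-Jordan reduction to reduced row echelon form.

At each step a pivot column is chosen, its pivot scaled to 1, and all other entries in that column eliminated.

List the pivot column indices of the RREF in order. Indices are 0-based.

pivot columns: 0, 1, 2

pivot(0,0)=12: scale R0 → (1, 11, 10, 11)
  clear (1,0): R1 −= (12)R0 → (0, 9, 8, 0)
pivot(1,1)=9: scale R1 → (0, 1, 11, 0)
  clear (0,1): R0 −= (11)R1 → (1, 0, 6, 11)
  clear (2,1): R2 −= (2)R1 → (0, 0, 5, 9)
pivot(2,2)=5: scale R2 → (0, 0, 1, 7)
  clear (0,2): R0 −= (6)R2 → (1, 0, 0, 8)
  clear (1,2): R1 −= (11)R2 → (0, 1, 0, 1)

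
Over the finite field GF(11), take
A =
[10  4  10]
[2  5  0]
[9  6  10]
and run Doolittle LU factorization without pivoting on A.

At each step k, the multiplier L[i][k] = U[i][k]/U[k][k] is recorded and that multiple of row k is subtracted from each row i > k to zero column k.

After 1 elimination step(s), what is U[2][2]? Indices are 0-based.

Step 1: pivot at (0,0) is 10.
  row1 ← row1 − (9)·row0  ⇒  L[1][0]=9, U row1=(0, 2, 9)
  row2 ← row2 − (2)·row0  ⇒  L[2][0]=2, U row2=(0, 9, 1)

U[2][2] = 1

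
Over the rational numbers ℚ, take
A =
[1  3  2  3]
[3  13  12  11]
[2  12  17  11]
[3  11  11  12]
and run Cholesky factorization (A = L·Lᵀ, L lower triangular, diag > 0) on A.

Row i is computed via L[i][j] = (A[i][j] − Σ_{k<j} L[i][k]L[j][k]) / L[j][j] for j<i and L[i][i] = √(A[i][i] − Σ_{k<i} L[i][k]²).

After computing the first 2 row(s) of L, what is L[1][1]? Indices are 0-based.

Step 1: L[0][0] = √(1) = 1.
  L[1][0] = (3) / L[0][0] = 3.
Step 2: L[1][1] = √(4) = 2.

L[1][1] = 2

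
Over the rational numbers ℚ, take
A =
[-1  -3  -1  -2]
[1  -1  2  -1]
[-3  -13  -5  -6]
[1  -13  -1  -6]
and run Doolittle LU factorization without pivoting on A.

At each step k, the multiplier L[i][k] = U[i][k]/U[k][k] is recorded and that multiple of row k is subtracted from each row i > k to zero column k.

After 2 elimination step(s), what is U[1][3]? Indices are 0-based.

U[1][3] = -3

Step 1: pivot at (0,0) is -1.
  row1 ← row1 − (-1)·row0  ⇒  L[1][0]=-1, U row1=(0, -4, 1, -3)
  row2 ← row2 − (3)·row0  ⇒  L[2][0]=3, U row2=(0, -4, -2, 0)
  row3 ← row3 − (-1)·row0  ⇒  L[3][0]=-1, U row3=(0, -16, -2, -8)
Step 2: pivot at (1,1) is -4.
  row2 ← row2 − (1)·row1  ⇒  L[2][1]=1, U row2=(0, 0, -3, 3)
  row3 ← row3 − (4)·row1  ⇒  L[3][1]=4, U row3=(0, 0, -6, 4)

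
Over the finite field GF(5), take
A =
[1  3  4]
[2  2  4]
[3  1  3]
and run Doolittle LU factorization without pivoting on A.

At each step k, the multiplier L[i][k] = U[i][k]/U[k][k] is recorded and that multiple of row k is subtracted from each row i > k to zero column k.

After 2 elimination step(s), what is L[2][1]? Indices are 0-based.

L[2][1] = 2

k=0: U[0][0]=1
  eliminate (1,0): mult=2, new row 1: (0, 1, 1); set L[1][0]=2
  eliminate (2,0): mult=3, new row 2: (0, 2, 1); set L[2][0]=3
k=1: U[1][1]=1
  eliminate (2,1): mult=2, new row 2: (0, 0, 4); set L[2][1]=2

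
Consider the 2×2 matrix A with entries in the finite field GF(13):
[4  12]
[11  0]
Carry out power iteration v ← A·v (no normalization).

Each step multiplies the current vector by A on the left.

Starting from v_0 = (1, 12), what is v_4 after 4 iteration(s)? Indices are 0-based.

v_0 = (1, 12).
v_1 = A·v_0 = (5, 11).
v_2 = A·v_1 = (9, 3).
v_3 = A·v_2 = (7, 8).
v_4 = A·v_3 = (7, 12).

v_4 = (7, 12)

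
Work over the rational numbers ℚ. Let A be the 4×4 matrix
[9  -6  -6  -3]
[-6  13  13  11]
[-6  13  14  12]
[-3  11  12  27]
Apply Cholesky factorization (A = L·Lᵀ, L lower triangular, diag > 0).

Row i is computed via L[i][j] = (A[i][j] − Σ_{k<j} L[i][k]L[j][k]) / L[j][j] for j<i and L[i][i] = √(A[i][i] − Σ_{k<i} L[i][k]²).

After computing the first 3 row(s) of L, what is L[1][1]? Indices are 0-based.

L[1][1] = 3

Step 1: L[0][0] = √(9) = 3.
  L[1][0] = (-6) / L[0][0] = -2.
Step 2: L[1][1] = √(9) = 3.
  L[2][0] = (-6) / L[0][0] = -2.
  L[2][1] = (9) / L[1][1] = 3.
Step 3: L[2][2] = √(1) = 1.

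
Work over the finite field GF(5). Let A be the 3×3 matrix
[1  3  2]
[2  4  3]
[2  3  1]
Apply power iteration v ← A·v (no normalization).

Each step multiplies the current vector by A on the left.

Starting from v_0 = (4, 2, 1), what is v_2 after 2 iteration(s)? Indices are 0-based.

v_0 = (4, 2, 1).
v_1 = A·v_0 = (2, 4, 0).
v_2 = A·v_1 = (4, 0, 1).

v_2 = (4, 0, 1)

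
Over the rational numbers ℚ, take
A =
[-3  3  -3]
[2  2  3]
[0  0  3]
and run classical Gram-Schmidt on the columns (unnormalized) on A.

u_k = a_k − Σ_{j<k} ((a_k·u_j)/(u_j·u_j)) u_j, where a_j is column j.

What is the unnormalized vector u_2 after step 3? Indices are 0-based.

Step 1: u_0 = a_0 = (-3, 2, 0).
Step 2: u_1 = a_1 − (-5/13)·u_0 = (24/13, 36/13, 0).
Step 3: u_2 = a_2 − (15/13)·u_0 − (1/4)·u_1 = (0, 0, 3).

u_2 = (0, 0, 3)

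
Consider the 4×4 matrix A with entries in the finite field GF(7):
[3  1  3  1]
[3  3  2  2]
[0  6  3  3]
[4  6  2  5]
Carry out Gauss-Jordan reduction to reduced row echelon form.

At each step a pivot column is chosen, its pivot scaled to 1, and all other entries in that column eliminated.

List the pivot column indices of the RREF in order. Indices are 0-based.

pivot(0,0)=3: scale R0 → (1, 5, 1, 5)
  clear (1,0): R1 −= (3)R0 → (0, 2, 6, 1)
  clear (3,0): R3 −= (4)R0 → (0, 0, 5, 6)
pivot(1,1)=2: scale R1 → (0, 1, 3, 4)
  clear (0,1): R0 −= (5)R1 → (1, 0, 0, 6)
  clear (2,1): R2 −= (6)R1 → (0, 0, 6, 0)
pivot(2,2)=6: scale R2 → (0, 0, 1, 0)
  clear (1,2): R1 −= (3)R2 → (0, 1, 0, 4)
  clear (3,2): R3 −= (5)R2 → (0, 0, 0, 6)
pivot(3,3)=6: scale R3 → (0, 0, 0, 1)
  clear (0,3): R0 −= (6)R3 → (1, 0, 0, 0)
  clear (1,3): R1 −= (4)R3 → (0, 1, 0, 0)

pivot columns: 0, 1, 2, 3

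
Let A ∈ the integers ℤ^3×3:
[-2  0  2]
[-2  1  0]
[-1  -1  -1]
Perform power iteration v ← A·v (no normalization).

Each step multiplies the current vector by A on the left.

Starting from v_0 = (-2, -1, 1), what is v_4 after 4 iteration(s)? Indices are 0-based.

v_0 = (-2, -1, 1).
v_1 = A·v_0 = (6, 3, 2).
v_2 = A·v_1 = (-8, -9, -11).
v_3 = A·v_2 = (-6, 7, 28).
v_4 = A·v_3 = (68, 19, -29).

v_4 = (68, 19, -29)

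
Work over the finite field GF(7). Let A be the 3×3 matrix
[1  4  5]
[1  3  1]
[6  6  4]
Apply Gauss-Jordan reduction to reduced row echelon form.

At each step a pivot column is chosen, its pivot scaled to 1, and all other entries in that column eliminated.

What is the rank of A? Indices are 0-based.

step 1: normalize row 0 (÷1) = (1, 4, 5)
  row 1: subtract 1×row0 = (0, 6, 3)
  row 2: subtract 6×row0 = (0, 3, 2)
step 2: normalize row 1 (÷6) = (0, 1, 4)
  row 0: subtract 4×row1 = (1, 0, 3)
  row 2: subtract 3×row1 = (0, 0, 4)
step 3: normalize row 2 (÷4) = (0, 0, 1)
  row 0: subtract 3×row2 = (1, 0, 0)
  row 1: subtract 4×row2 = (0, 1, 0)

rank = 3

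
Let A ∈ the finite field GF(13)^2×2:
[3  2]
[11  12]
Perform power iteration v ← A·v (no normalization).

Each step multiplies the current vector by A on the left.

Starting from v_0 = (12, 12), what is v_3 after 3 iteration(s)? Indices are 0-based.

v_0 = (12, 12).
v_1 = A·v_0 = (8, 3).
v_2 = A·v_1 = (4, 7).
v_3 = A·v_2 = (0, 11).

v_3 = (0, 11)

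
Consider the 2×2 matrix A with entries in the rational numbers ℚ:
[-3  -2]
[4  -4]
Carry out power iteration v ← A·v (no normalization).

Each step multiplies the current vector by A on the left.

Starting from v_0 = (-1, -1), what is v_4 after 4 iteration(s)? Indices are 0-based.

v_4 = (265, 580)

v_0 = (-1, -1).
v_1 = A·v_0 = (5, 0).
v_2 = A·v_1 = (-15, 20).
v_3 = A·v_2 = (5, -140).
v_4 = A·v_3 = (265, 580).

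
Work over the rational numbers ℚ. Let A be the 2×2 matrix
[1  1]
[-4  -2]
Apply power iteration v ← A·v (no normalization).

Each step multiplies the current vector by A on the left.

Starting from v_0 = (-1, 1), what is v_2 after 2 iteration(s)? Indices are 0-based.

v_2 = (2, -4)

v_0 = (-1, 1).
v_1 = A·v_0 = (0, 2).
v_2 = A·v_1 = (2, -4).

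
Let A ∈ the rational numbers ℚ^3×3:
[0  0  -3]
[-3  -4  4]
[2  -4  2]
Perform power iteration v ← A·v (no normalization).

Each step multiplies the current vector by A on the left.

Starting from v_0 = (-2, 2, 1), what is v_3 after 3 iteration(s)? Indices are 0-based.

v_3 = (102, -70, 148)

v_0 = (-2, 2, 1).
v_1 = A·v_0 = (-3, 2, -10).
v_2 = A·v_1 = (30, -39, -34).
v_3 = A·v_2 = (102, -70, 148).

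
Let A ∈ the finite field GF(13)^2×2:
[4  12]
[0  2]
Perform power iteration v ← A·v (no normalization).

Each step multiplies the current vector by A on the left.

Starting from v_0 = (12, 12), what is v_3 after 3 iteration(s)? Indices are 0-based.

v_3 = (3, 5)

v_0 = (12, 12).
v_1 = A·v_0 = (10, 11).
v_2 = A·v_1 = (3, 9).
v_3 = A·v_2 = (3, 5).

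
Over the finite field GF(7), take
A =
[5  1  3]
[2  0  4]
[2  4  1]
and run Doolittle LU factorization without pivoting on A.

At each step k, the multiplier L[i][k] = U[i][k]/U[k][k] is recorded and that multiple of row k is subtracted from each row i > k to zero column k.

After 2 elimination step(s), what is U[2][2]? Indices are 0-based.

U[2][2] = 4

Step 1: pivot at (0,0) is 5.
  row1 ← row1 − (6)·row0  ⇒  L[1][0]=6, U row1=(0, 1, 0)
  row2 ← row2 − (6)·row0  ⇒  L[2][0]=6, U row2=(0, 5, 4)
Step 2: pivot at (1,1) is 1.
  row2 ← row2 − (5)·row1  ⇒  L[2][1]=5, U row2=(0, 0, 4)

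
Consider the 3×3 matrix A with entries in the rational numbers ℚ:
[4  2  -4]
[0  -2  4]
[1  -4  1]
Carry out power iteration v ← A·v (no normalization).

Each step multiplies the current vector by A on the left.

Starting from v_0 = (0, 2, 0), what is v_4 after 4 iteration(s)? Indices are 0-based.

v_4 = (-144, 400, -172)

v_0 = (0, 2, 0).
v_1 = A·v_0 = (4, -4, -8).
v_2 = A·v_1 = (40, -24, 12).
v_3 = A·v_2 = (64, 96, 148).
v_4 = A·v_3 = (-144, 400, -172).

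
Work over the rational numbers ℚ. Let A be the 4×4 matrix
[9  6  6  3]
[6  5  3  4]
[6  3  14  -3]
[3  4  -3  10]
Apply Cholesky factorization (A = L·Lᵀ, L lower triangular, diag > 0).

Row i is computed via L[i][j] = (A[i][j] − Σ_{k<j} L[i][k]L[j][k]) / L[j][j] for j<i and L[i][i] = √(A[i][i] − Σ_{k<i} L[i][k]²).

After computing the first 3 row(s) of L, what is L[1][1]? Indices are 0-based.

Step 1: L[0][0] = √(9) = 3.
  L[1][0] = (6) / L[0][0] = 2.
Step 2: L[1][1] = √(1) = 1.
  L[2][0] = (6) / L[0][0] = 2.
  L[2][1] = (-1) / L[1][1] = -1.
Step 3: L[2][2] = √(9) = 3.

L[1][1] = 1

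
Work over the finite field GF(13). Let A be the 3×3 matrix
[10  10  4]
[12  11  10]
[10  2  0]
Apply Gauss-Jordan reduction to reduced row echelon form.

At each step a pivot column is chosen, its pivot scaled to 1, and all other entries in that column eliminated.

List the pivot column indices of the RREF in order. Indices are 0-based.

step 1: normalize row 0 (÷10) = (1, 1, 3)
  row 1: subtract 12×row0 = (0, 12, 0)
  row 2: subtract 10×row0 = (0, 5, 9)
step 2: normalize row 1 (÷12) = (0, 1, 0)
  row 0: subtract 1×row1 = (1, 0, 3)
  row 2: subtract 5×row1 = (0, 0, 9)
step 3: normalize row 2 (÷9) = (0, 0, 1)
  row 0: subtract 3×row2 = (1, 0, 0)

pivot columns: 0, 1, 2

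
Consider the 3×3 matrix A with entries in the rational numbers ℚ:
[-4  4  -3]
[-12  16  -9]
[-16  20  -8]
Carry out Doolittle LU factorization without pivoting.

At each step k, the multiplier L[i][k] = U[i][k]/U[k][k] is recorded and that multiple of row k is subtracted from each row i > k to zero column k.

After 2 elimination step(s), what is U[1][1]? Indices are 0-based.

k=0: U[0][0]=-4
  eliminate (1,0): mult=3, new row 1: (0, 4, 0); set L[1][0]=3
  eliminate (2,0): mult=4, new row 2: (0, 4, 4); set L[2][0]=4
k=1: U[1][1]=4
  eliminate (2,1): mult=1, new row 2: (0, 0, 4); set L[2][1]=1

U[1][1] = 4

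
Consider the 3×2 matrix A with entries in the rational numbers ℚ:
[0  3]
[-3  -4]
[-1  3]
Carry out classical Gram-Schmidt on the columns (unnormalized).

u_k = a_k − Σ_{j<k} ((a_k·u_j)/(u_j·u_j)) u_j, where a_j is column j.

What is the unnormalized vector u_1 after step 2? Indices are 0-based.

Step 1: u_0 = a_0 = (0, -3, -1).
Step 2: u_1 = a_1 − (9/10)·u_0 = (3, -13/10, 39/10).

u_1 = (3, -13/10, 39/10)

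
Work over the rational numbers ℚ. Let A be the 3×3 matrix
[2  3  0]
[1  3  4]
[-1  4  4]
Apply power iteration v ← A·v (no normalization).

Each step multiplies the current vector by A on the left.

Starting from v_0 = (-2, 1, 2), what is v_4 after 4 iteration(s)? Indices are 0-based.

v_4 = (2521, 4925, 4976)

v_0 = (-2, 1, 2).
v_1 = A·v_0 = (-1, 9, 14).
v_2 = A·v_1 = (25, 82, 93).
v_3 = A·v_2 = (296, 643, 675).
v_4 = A·v_3 = (2521, 4925, 4976).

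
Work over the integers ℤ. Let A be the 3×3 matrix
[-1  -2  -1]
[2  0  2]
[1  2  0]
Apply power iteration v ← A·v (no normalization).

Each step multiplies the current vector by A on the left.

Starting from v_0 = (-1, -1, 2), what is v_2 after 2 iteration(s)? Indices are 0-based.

v_0 = (-1, -1, 2).
v_1 = A·v_0 = (1, 2, -3).
v_2 = A·v_1 = (-2, -4, 5).

v_2 = (-2, -4, 5)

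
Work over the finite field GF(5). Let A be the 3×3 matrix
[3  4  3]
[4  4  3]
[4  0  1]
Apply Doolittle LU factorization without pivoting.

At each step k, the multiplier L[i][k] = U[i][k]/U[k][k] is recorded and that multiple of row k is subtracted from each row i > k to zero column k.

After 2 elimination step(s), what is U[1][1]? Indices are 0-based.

U[1][1] = 2

[col 0] pivot 3
  R1 -= 3*R0 → (0, 2, 4)  (L[1][0] := 3)
  R2 -= 3*R0 → (0, 3, 2)  (L[2][0] := 3)
[col 1] pivot 2
  R2 -= 4*R1 → (0, 0, 1)  (L[2][1] := 4)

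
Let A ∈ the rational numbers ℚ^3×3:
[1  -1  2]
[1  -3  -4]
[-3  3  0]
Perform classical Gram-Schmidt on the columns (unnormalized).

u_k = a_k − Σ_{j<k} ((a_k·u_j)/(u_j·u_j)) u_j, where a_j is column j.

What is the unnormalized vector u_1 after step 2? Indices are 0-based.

u_1 = (2/11, -20/11, -6/11)

Step 1: u_0 = a_0 = (1, 1, -3).
Step 2: u_1 = a_1 − (-13/11)·u_0 = (2/11, -20/11, -6/11).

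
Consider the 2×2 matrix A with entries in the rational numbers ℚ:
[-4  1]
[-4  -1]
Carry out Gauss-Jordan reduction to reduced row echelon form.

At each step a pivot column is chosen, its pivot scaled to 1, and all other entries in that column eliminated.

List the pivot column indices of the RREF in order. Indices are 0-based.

pivot columns: 0, 1

[1] R0 /= -4  ⇒  (1, -1/4)
     R1 -= -4·R0  ⇒  (0, -2)
[2] R1 /= -2  ⇒  (0, 1)
     R0 -= -1/4·R1  ⇒  (1, 0)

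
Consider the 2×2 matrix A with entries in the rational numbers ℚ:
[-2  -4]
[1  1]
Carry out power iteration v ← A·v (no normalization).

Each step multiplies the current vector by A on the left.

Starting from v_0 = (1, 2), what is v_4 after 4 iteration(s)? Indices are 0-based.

v_4 = (-28, 13)

v_0 = (1, 2).
v_1 = A·v_0 = (-10, 3).
v_2 = A·v_1 = (8, -7).
v_3 = A·v_2 = (12, 1).
v_4 = A·v_3 = (-28, 13).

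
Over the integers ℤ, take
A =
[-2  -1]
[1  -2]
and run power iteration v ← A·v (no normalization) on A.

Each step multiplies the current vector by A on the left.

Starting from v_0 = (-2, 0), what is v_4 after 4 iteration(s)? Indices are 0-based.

v_0 = (-2, 0).
v_1 = A·v_0 = (4, -2).
v_2 = A·v_1 = (-6, 8).
v_3 = A·v_2 = (4, -22).
v_4 = A·v_3 = (14, 48).

v_4 = (14, 48)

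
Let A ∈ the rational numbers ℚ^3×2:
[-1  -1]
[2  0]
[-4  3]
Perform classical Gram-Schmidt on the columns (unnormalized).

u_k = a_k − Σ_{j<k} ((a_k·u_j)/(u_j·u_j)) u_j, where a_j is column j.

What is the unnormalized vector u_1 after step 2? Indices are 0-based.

u_1 = (-32/21, 22/21, 19/21)

Step 1: u_0 = a_0 = (-1, 2, -4).
Step 2: u_1 = a_1 − (-11/21)·u_0 = (-32/21, 22/21, 19/21).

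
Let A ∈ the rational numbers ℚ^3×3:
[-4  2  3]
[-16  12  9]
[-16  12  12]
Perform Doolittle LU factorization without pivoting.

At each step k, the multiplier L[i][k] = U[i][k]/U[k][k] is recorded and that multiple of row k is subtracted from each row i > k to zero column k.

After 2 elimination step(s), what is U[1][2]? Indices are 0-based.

U[1][2] = -3

k=0: U[0][0]=-4
  eliminate (1,0): mult=4, new row 1: (0, 4, -3); set L[1][0]=4
  eliminate (2,0): mult=4, new row 2: (0, 4, 0); set L[2][0]=4
k=1: U[1][1]=4
  eliminate (2,1): mult=1, new row 2: (0, 0, 3); set L[2][1]=1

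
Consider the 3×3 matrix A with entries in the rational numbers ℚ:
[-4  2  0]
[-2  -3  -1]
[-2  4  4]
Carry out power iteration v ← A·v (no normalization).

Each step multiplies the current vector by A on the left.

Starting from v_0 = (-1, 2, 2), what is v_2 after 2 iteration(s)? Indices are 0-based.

v_0 = (-1, 2, 2).
v_1 = A·v_0 = (8, -6, 18).
v_2 = A·v_1 = (-44, -16, 32).

v_2 = (-44, -16, 32)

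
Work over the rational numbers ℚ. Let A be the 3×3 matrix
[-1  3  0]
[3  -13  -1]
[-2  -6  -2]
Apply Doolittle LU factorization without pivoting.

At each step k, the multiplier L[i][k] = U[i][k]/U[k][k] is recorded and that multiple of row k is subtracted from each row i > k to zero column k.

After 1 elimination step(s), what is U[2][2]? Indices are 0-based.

[col 0] pivot -1
  R1 -= -3*R0 → (0, -4, -1)  (L[1][0] := -3)
  R2 -= 2*R0 → (0, -12, -2)  (L[2][0] := 2)

U[2][2] = -2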